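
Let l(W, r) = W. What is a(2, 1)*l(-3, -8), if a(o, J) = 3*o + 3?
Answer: -27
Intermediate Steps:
a(o, J) = 3 + 3*o
a(2, 1)*l(-3, -8) = (3 + 3*2)*(-3) = (3 + 6)*(-3) = 9*(-3) = -27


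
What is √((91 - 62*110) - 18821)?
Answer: 5*I*√1022 ≈ 159.84*I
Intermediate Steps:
√((91 - 62*110) - 18821) = √((91 - 6820) - 18821) = √(-6729 - 18821) = √(-25550) = 5*I*√1022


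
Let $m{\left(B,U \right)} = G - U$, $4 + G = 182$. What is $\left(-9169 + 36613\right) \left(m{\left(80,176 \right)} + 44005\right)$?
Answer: $1207728108$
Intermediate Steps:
$G = 178$ ($G = -4 + 182 = 178$)
$m{\left(B,U \right)} = 178 - U$
$\left(-9169 + 36613\right) \left(m{\left(80,176 \right)} + 44005\right) = \left(-9169 + 36613\right) \left(\left(178 - 176\right) + 44005\right) = 27444 \left(\left(178 - 176\right) + 44005\right) = 27444 \left(2 + 44005\right) = 27444 \cdot 44007 = 1207728108$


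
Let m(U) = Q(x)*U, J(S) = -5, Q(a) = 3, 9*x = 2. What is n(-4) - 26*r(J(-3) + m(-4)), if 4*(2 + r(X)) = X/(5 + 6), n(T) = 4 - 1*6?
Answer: 1321/22 ≈ 60.045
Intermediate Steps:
x = 2/9 (x = (⅑)*2 = 2/9 ≈ 0.22222)
n(T) = -2 (n(T) = 4 - 6 = -2)
m(U) = 3*U
r(X) = -2 + X/44 (r(X) = -2 + (X/(5 + 6))/4 = -2 + (X/11)/4 = -2 + X/44)
n(-4) - 26*r(J(-3) + m(-4)) = -2 - 26*(-2 + (-5 + 3*(-4))/44) = -2 - 26*(-2 + (-5 - 12)/44) = -2 - 26*(-2 + (1/44)*(-17)) = -2 - 26*(-2 - 17/44) = -2 - 26*(-105/44) = -2 + 1365/22 = 1321/22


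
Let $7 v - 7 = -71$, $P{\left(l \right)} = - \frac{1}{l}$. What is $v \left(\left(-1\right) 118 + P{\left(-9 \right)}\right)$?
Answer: $\frac{67904}{63} \approx 1077.8$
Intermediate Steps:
$v = - \frac{64}{7}$ ($v = 1 + \frac{1}{7} \left(-71\right) = 1 - \frac{71}{7} = - \frac{64}{7} \approx -9.1429$)
$v \left(\left(-1\right) 118 + P{\left(-9 \right)}\right) = - \frac{64 \left(\left(-1\right) 118 - \frac{1}{-9}\right)}{7} = - \frac{64 \left(-118 - - \frac{1}{9}\right)}{7} = - \frac{64 \left(-118 + \frac{1}{9}\right)}{7} = \left(- \frac{64}{7}\right) \left(- \frac{1061}{9}\right) = \frac{67904}{63}$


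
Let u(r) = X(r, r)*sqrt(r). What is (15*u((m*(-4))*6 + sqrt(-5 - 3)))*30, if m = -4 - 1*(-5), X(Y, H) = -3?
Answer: -1350*sqrt(-24 + 2*I*sqrt(2)) ≈ -389.04 - 6625.1*I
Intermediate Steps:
m = 1 (m = -4 + 5 = 1)
u(r) = -3*sqrt(r)
(15*u((m*(-4))*6 + sqrt(-5 - 3)))*30 = (15*(-3*sqrt((1*(-4))*6 + sqrt(-5 - 3))))*30 = (15*(-3*sqrt(-4*6 + sqrt(-8))))*30 = (15*(-3*sqrt(-24 + 2*I*sqrt(2))))*30 = -45*sqrt(-24 + 2*I*sqrt(2))*30 = -1350*sqrt(-24 + 2*I*sqrt(2))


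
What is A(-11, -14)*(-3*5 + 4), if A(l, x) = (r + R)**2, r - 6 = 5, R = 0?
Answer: -1331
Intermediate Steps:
r = 11 (r = 6 + 5 = 11)
A(l, x) = 121 (A(l, x) = (11 + 0)**2 = 11**2 = 121)
A(-11, -14)*(-3*5 + 4) = 121*(-3*5 + 4) = 121*(-15 + 4) = 121*(-11) = -1331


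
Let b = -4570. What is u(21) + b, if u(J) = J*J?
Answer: -4129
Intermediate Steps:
u(J) = J²
u(21) + b = 21² - 4570 = 441 - 4570 = -4129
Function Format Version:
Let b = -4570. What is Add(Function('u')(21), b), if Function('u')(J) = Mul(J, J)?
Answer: -4129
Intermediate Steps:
Function('u')(J) = Pow(J, 2)
Add(Function('u')(21), b) = Add(Pow(21, 2), -4570) = Add(441, -4570) = -4129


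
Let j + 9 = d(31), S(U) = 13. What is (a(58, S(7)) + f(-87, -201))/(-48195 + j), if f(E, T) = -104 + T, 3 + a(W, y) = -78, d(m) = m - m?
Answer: 193/24102 ≈ 0.0080076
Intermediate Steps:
d(m) = 0
a(W, y) = -81 (a(W, y) = -3 - 78 = -81)
j = -9 (j = -9 + 0 = -9)
(a(58, S(7)) + f(-87, -201))/(-48195 + j) = (-81 + (-104 - 201))/(-48195 - 9) = (-81 - 305)/(-48204) = -386*(-1/48204) = 193/24102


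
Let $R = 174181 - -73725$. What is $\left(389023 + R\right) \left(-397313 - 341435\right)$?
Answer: $-470530024892$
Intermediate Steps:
$R = 247906$ ($R = 174181 + 73725 = 247906$)
$\left(389023 + R\right) \left(-397313 - 341435\right) = \left(389023 + 247906\right) \left(-397313 - 341435\right) = 636929 \left(-738748\right) = -470530024892$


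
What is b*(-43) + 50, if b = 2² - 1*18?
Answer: 652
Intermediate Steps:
b = -14 (b = 4 - 18 = -14)
b*(-43) + 50 = -14*(-43) + 50 = 602 + 50 = 652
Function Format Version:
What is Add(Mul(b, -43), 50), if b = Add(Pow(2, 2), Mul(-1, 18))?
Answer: 652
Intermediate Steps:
b = -14 (b = Add(4, -18) = -14)
Add(Mul(b, -43), 50) = Add(Mul(-14, -43), 50) = Add(602, 50) = 652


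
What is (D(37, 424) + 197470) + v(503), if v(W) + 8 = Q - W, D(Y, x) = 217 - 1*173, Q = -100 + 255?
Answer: 197158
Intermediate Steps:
Q = 155
D(Y, x) = 44 (D(Y, x) = 217 - 173 = 44)
v(W) = 147 - W (v(W) = -8 + (155 - W) = 147 - W)
(D(37, 424) + 197470) + v(503) = (44 + 197470) + (147 - 1*503) = 197514 + (147 - 503) = 197514 - 356 = 197158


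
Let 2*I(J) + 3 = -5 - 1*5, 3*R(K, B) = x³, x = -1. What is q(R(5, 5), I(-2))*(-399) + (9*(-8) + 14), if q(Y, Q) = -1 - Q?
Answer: -4505/2 ≈ -2252.5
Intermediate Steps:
R(K, B) = -⅓ (R(K, B) = (⅓)*(-1)³ = (⅓)*(-1) = -⅓)
I(J) = -13/2 (I(J) = -3/2 + (-5 - 1*5)/2 = -3/2 + (-5 - 5)/2 = -3/2 + (½)*(-10) = -3/2 - 5 = -13/2)
q(R(5, 5), I(-2))*(-399) + (9*(-8) + 14) = (-1 - 1*(-13/2))*(-399) + (9*(-8) + 14) = (-1 + 13/2)*(-399) + (-72 + 14) = (11/2)*(-399) - 58 = -4389/2 - 58 = -4505/2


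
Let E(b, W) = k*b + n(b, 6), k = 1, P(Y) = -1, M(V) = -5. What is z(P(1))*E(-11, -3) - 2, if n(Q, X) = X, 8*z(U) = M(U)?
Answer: 9/8 ≈ 1.1250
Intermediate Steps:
z(U) = -5/8 (z(U) = (⅛)*(-5) = -5/8)
E(b, W) = 6 + b (E(b, W) = 1*b + 6 = b + 6 = 6 + b)
z(P(1))*E(-11, -3) - 2 = -5*(6 - 11)/8 - 2 = -5/8*(-5) - 2 = 25/8 - 2 = 9/8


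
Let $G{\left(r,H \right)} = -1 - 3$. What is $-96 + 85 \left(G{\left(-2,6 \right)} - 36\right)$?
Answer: $-3496$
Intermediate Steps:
$G{\left(r,H \right)} = -4$
$-96 + 85 \left(G{\left(-2,6 \right)} - 36\right) = -96 + 85 \left(-4 - 36\right) = -96 + 85 \left(-40\right) = -96 - 3400 = -3496$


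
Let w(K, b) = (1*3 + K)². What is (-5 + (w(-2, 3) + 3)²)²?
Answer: 121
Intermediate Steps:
w(K, b) = (3 + K)²
(-5 + (w(-2, 3) + 3)²)² = (-5 + ((3 - 2)² + 3)²)² = (-5 + (1² + 3)²)² = (-5 + (1 + 3)²)² = (-5 + 4²)² = (-5 + 16)² = 11² = 121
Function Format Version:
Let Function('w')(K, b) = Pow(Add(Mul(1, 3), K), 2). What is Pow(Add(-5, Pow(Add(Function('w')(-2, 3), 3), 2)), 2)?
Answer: 121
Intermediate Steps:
Function('w')(K, b) = Pow(Add(3, K), 2)
Pow(Add(-5, Pow(Add(Function('w')(-2, 3), 3), 2)), 2) = Pow(Add(-5, Pow(Add(Pow(Add(3, -2), 2), 3), 2)), 2) = Pow(Add(-5, Pow(Add(Pow(1, 2), 3), 2)), 2) = Pow(Add(-5, Pow(Add(1, 3), 2)), 2) = Pow(Add(-5, Pow(4, 2)), 2) = Pow(Add(-5, 16), 2) = Pow(11, 2) = 121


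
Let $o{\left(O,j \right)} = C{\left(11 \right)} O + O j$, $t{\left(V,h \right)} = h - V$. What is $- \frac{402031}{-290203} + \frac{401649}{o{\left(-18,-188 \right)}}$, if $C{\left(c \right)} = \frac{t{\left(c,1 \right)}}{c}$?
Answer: $\frac{432398253247}{3618251004} \approx 119.5$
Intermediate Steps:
$C{\left(c \right)} = \frac{1 - c}{c}$
$o{\left(O,j \right)} = - \frac{10 O}{11} + O j$ ($o{\left(O,j \right)} = \frac{1 - 11}{11} O + O j = \frac{1}{11} \left(-10\right) O + O j = - \frac{10 O}{11} + O j$)
$- \frac{402031}{-290203} + \frac{401649}{o{\left(-18,-188 \right)}} = - \frac{402031}{-290203} + \frac{401649}{\frac{1}{11} \left(-18\right) \left(-10 + 11 \left(-188\right)\right)} = \left(-402031\right) \left(- \frac{1}{290203}\right) + \frac{401649}{\frac{1}{11} \left(-18\right) \left(-10 - 2068\right)} = \frac{402031}{290203} + \frac{401649}{\frac{1}{11} \left(-18\right) \left(-2078\right)} = \frac{402031}{290203} + \frac{401649}{\frac{37404}{11}} = \frac{402031}{290203} + 401649 \cdot \frac{11}{37404} = \frac{402031}{290203} + \frac{1472713}{12468} = \frac{432398253247}{3618251004}$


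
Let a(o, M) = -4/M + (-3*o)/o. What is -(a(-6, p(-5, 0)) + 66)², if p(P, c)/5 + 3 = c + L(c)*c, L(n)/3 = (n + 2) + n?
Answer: -900601/225 ≈ -4002.7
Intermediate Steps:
L(n) = 6 + 6*n (L(n) = 3*((n + 2) + n) = 3*((2 + n) + n) = 3*(2 + 2*n) = 6 + 6*n)
p(P, c) = -15 + 5*c + 5*c*(6 + 6*c) (p(P, c) = -15 + 5*(c + (6 + 6*c)*c) = -15 + 5*(c + c*(6 + 6*c)) = -15 + (5*c + 5*c*(6 + 6*c)) = -15 + 5*c + 5*c*(6 + 6*c))
a(o, M) = -3 - 4/M (a(o, M) = -4/M - 3 = -3 - 4/M)
-(a(-6, p(-5, 0)) + 66)² = -((-3 - 4/(-15 + 30*0² + 35*0)) + 66)² = -((-3 - 4/(-15 + 30*0 + 0)) + 66)² = -((-3 - 4/(-15 + 0 + 0)) + 66)² = -((-3 - 4/(-15)) + 66)² = -((-3 - 4*(-1/15)) + 66)² = -((-3 + 4/15) + 66)² = -(-41/15 + 66)² = -(949/15)² = -1*900601/225 = -900601/225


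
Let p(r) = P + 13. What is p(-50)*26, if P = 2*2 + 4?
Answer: 546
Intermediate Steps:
P = 8 (P = 4 + 4 = 8)
p(r) = 21 (p(r) = 8 + 13 = 21)
p(-50)*26 = 21*26 = 546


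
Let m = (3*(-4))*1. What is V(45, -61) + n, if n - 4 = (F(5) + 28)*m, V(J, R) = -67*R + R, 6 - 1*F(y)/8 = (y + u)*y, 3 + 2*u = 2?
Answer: 5278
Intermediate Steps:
u = -½ (u = -3/2 + (½)*2 = -3/2 + 1 = -½ ≈ -0.50000)
m = -12 (m = -12*1 = -12)
F(y) = 48 - 8*y*(-½ + y) (F(y) = 48 - 8*(y - ½)*y = 48 - 8*(-½ + y)*y = 48 - 8*y*(-½ + y))
V(J, R) = -66*R
n = 1252 (n = 4 + ((48 - 8*5² + 4*5) + 28)*(-12) = 4 + ((48 - 8*25 + 20) + 28)*(-12) = 4 + ((48 - 200 + 20) + 28)*(-12) = 4 + (-132 + 28)*(-12) = 4 - 104*(-12) = 4 + 1248 = 1252)
V(45, -61) + n = -66*(-61) + 1252 = 4026 + 1252 = 5278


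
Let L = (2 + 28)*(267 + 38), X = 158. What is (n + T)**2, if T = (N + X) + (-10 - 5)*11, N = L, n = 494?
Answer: 92871769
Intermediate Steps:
L = 9150 (L = 30*305 = 9150)
N = 9150
T = 9143 (T = (9150 + 158) + (-10 - 5)*11 = 9308 - 15*11 = 9308 - 165 = 9143)
(n + T)**2 = (494 + 9143)**2 = 9637**2 = 92871769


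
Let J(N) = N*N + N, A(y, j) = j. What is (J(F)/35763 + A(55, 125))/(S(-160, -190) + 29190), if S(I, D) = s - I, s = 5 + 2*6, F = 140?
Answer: 213815/50012001 ≈ 0.0042753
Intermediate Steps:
J(N) = N + N² (J(N) = N² + N = N + N²)
s = 17 (s = 5 + 12 = 17)
S(I, D) = 17 - I
(J(F)/35763 + A(55, 125))/(S(-160, -190) + 29190) = ((140*(1 + 140))/35763 + 125)/((17 - 1*(-160)) + 29190) = ((140*141)*(1/35763) + 125)/((17 + 160) + 29190) = (19740*(1/35763) + 125)/(177 + 29190) = (940/1703 + 125)/29367 = (213815/1703)*(1/29367) = 213815/50012001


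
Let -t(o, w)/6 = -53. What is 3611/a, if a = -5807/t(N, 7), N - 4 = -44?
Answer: -1148298/5807 ≈ -197.74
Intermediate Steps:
N = -40 (N = 4 - 44 = -40)
t(o, w) = 318 (t(o, w) = -6*(-53) = 318)
a = -5807/318 ≈ -18.261
3611/a = 3611/(-5807/318) = 3611*(-318/5807) = -1148298/5807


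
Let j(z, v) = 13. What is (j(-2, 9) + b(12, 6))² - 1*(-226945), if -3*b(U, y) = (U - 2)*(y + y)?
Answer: 227674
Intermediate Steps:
b(U, y) = -2*y*(-2 + U)/3 (b(U, y) = -(U - 2)*(y + y)/3 = -(-2 + U)*2*y/3 = -2*y*(-2 + U)/3)
(j(-2, 9) + b(12, 6))² - 1*(-226945) = (13 + (⅔)*6*(2 - 1*12))² - 1*(-226945) = (13 + (⅔)*6*(2 - 12))² + 226945 = (13 + (⅔)*6*(-10))² + 226945 = (13 - 40)² + 226945 = (-27)² + 226945 = 729 + 226945 = 227674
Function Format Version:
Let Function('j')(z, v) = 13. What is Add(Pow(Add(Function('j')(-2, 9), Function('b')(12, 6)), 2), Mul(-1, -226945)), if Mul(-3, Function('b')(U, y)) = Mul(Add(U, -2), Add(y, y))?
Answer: 227674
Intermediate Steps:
Function('b')(U, y) = Mul(Rational(-2, 3), y, Add(-2, U)) (Function('b')(U, y) = Mul(Rational(-1, 3), Mul(Add(U, -2), Add(y, y))) = Mul(Rational(-1, 3), Mul(Add(-2, U), Mul(2, y))) = Mul(Rational(-1, 3), Mul(2, y, Add(-2, U))) = Mul(Rational(-2, 3), y, Add(-2, U)))
Add(Pow(Add(Function('j')(-2, 9), Function('b')(12, 6)), 2), Mul(-1, -226945)) = Add(Pow(Add(13, Mul(Rational(2, 3), 6, Add(2, Mul(-1, 12)))), 2), Mul(-1, -226945)) = Add(Pow(Add(13, Mul(Rational(2, 3), 6, Add(2, -12))), 2), 226945) = Add(Pow(Add(13, Mul(Rational(2, 3), 6, -10)), 2), 226945) = Add(Pow(Add(13, -40), 2), 226945) = Add(Pow(-27, 2), 226945) = Add(729, 226945) = 227674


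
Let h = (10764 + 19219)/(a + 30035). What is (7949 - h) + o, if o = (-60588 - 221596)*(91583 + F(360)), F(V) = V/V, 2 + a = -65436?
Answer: -914938545912338/35403 ≈ -2.5844e+10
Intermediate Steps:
a = -65438 (a = -2 - 65436 = -65438)
h = -29983/35403 (h = (10764 + 19219)/(-65438 + 30035) = 29983/(-35403) = 29983*(-1/35403) = -29983/35403 ≈ -0.84691)
F(V) = 1
o = -25843539456 (o = (-60588 - 221596)*(91583 + 1) = -282184*91584 = -25843539456)
(7949 - h) + o = (7949 - 1*(-29983/35403)) - 25843539456 = (7949 + 29983/35403) - 25843539456 = 281448430/35403 - 25843539456 = -914938545912338/35403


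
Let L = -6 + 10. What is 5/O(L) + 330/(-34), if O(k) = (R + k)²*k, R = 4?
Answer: -42155/4352 ≈ -9.6864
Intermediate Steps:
L = 4
O(k) = k*(4 + k)² (O(k) = (4 + k)²*k = k*(4 + k)²)
5/O(L) + 330/(-34) = 5/((4*(4 + 4)²)) + 330/(-34) = 5/((4*8²)) + 330*(-1/34) = 5/((4*64)) - 165/17 = 5/256 - 165/17 = -42155/4352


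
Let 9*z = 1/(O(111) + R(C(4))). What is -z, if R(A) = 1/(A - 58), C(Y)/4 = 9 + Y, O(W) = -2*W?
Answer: 2/3999 ≈ 0.00050012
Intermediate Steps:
C(Y) = 36 + 4*Y (C(Y) = 4*(9 + Y) = 36 + 4*Y)
R(A) = 1/(-58 + A)
z = -2/3999 (z = 1/(9*(-2*111 + 1/(-58 + (36 + 4*4)))) = 1/(9*(-222 + 1/(-58 + (36 + 16)))) = 1/(9*(-222 + 1/(-58 + 52))) = 1/(9*(-222 + 1/(-6))) = 1/(9*(-222 - ⅙)) = 1/(9*(-1333/6)) = (⅑)*(-6/1333) = -2/3999 ≈ -0.00050012)
-z = -1*(-2/3999) = 2/3999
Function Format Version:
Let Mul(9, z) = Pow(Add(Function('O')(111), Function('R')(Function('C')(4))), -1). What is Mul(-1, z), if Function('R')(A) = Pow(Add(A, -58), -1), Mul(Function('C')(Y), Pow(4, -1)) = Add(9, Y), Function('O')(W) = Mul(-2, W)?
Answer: Rational(2, 3999) ≈ 0.00050012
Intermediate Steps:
Function('C')(Y) = Add(36, Mul(4, Y)) (Function('C')(Y) = Mul(4, Add(9, Y)) = Add(36, Mul(4, Y)))
Function('R')(A) = Pow(Add(-58, A), -1)
z = Rational(-2, 3999) (z = Mul(Rational(1, 9), Pow(Add(Mul(-2, 111), Pow(Add(-58, Add(36, Mul(4, 4))), -1)), -1)) = Mul(Rational(1, 9), Pow(Add(-222, Pow(Add(-58, Add(36, 16)), -1)), -1)) = Mul(Rational(1, 9), Pow(Add(-222, Pow(Add(-58, 52), -1)), -1)) = Mul(Rational(1, 9), Pow(Add(-222, Pow(-6, -1)), -1)) = Mul(Rational(1, 9), Pow(Add(-222, Rational(-1, 6)), -1)) = Mul(Rational(1, 9), Pow(Rational(-1333, 6), -1)) = Mul(Rational(1, 9), Rational(-6, 1333)) = Rational(-2, 3999) ≈ -0.00050012)
Mul(-1, z) = Mul(-1, Rational(-2, 3999)) = Rational(2, 3999)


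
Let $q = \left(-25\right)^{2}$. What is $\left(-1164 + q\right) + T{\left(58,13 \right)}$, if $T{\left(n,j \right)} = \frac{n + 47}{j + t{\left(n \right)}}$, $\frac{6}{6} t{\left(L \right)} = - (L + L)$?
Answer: $- \frac{55622}{103} \approx -540.02$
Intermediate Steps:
$t{\left(L \right)} = - 2 L$ ($t{\left(L \right)} = - (L + L) = - 2 L$)
$T{\left(n,j \right)} = \frac{47 + n}{j - 2 n}$ ($T{\left(n,j \right)} = \frac{n + 47}{j - 2 n} = \frac{47 + n}{j - 2 n}$)
$q = 625$
$\left(-1164 + q\right) + T{\left(58,13 \right)} = \left(-1164 + 625\right) + \frac{47 + 58}{13 - 116} = -539 + \frac{1}{13 - 116} \cdot 105 = -539 + \frac{1}{-103} \cdot 105 = -539 - \frac{105}{103} = - \frac{55622}{103}$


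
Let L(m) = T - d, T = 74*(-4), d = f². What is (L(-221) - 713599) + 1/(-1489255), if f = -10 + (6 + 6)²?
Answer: -1089912761006/1489255 ≈ -7.3185e+5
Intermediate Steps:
f = 134 (f = -10 + 12² = -10 + 144 = 134)
d = 17956 (d = 134² = 17956)
T = -296
L(m) = -18252 (L(m) = -296 - 1*17956 = -296 - 17956 = -18252)
(L(-221) - 713599) + 1/(-1489255) = (-18252 - 713599) + 1/(-1489255) = -731851 - 1/1489255 = -1089912761006/1489255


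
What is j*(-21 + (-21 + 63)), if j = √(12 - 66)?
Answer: 63*I*√6 ≈ 154.32*I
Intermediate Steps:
j = 3*I*√6 (j = √(-54) = 3*I*√6 ≈ 7.3485*I)
j*(-21 + (-21 + 63)) = (3*I*√6)*(-21 + (-21 + 63)) = (3*I*√6)*(-21 + 42) = (3*I*√6)*21 = 63*I*√6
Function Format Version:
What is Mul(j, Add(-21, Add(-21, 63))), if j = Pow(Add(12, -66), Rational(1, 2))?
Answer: Mul(63, I, Pow(6, Rational(1, 2))) ≈ Mul(154.32, I)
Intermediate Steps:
j = Mul(3, I, Pow(6, Rational(1, 2))) (j = Pow(-54, Rational(1, 2)) = Mul(3, I, Pow(6, Rational(1, 2))) ≈ Mul(7.3485, I))
Mul(j, Add(-21, Add(-21, 63))) = Mul(Mul(3, I, Pow(6, Rational(1, 2))), Add(-21, Add(-21, 63))) = Mul(Mul(3, I, Pow(6, Rational(1, 2))), Add(-21, 42)) = Mul(Mul(3, I, Pow(6, Rational(1, 2))), 21) = Mul(63, I, Pow(6, Rational(1, 2)))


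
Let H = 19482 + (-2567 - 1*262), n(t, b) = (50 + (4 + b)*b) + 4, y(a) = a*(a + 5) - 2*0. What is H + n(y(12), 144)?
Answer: 38019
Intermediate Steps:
y(a) = a*(5 + a) (y(a) = a*(5 + a) + 0 = a*(5 + a))
n(t, b) = 54 + b*(4 + b) (n(t, b) = (50 + b*(4 + b)) + 4 = 54 + b*(4 + b))
H = 16653 (H = 19482 + (-2567 - 262) = 19482 - 2829 = 16653)
H + n(y(12), 144) = 16653 + (54 + 144² + 4*144) = 16653 + (54 + 20736 + 576) = 16653 + 21366 = 38019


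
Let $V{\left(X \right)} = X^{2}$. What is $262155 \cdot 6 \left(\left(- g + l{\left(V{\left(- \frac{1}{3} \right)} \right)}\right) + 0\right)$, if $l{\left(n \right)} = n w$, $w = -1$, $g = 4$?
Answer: $-6466490$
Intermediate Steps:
$l{\left(n \right)} = - n$ ($l{\left(n \right)} = n \left(-1\right) = - n$)
$262155 \cdot 6 \left(\left(- g + l{\left(V{\left(- \frac{1}{3} \right)} \right)}\right) + 0\right) = 262155 \cdot 6 \left(\left(\left(-1\right) 4 - \left(- \frac{1}{3}\right)^{2}\right) + 0\right) = 262155 \cdot 6 \left(\left(-4 - \left(\left(-1\right) \frac{1}{3}\right)^{2}\right) + 0\right) = 262155 \cdot 6 \left(\left(-4 - \left(- \frac{1}{3}\right)^{2}\right) + 0\right) = 262155 \cdot 6 \left(\left(-4 - \frac{1}{9}\right) + 0\right) = 262155 \cdot 6 \left(- \frac{37}{9} + 0\right) = 262155 \cdot 6 \left(- \frac{37}{9}\right) = 262155 \left(- \frac{74}{3}\right) = -6466490$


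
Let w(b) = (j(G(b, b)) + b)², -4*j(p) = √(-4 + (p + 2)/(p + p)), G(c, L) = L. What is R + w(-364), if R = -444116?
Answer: -1814876155/5824 + 5*I*√4641 ≈ -3.1162e+5 + 340.62*I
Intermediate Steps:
j(p) = -√(-4 + (2 + p)/(2*p))/4 (j(p) = -√(-4 + (p + 2)/(p + p))/4 = -√(-4 + (2 + p)/((2*p)))/4 = -√(-4 + (2 + p)*(1/(2*p)))/4 = -√(-4 + (2 + p)/(2*p))/4)
w(b) = (b - √(-14 + 4/b)/8)² (w(b) = (-√(-14 + 4/b)/8 + b)² = (b - √(-14 + 4/b)/8)²)
R + w(-364) = -444116 + (8*(-364) - √2*√(-7 + 2/(-364)))²/64 = -444116 + (-2912 - √2*√(-7 + 2*(-1/364)))²/64 = -444116 + (-2912 - √2*√(-7 - 1/182))²/64 = -444116 + (-2912 - √2*√(-1275/182))²/64 = -444116 + (-2912 - √2*5*I*√9282/182)²/64 = -444116 + (-2912 - 5*I*√4641/91)²/64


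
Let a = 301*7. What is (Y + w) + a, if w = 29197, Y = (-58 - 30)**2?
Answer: 39048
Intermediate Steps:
Y = 7744 (Y = (-88)**2 = 7744)
a = 2107
(Y + w) + a = (7744 + 29197) + 2107 = 36941 + 2107 = 39048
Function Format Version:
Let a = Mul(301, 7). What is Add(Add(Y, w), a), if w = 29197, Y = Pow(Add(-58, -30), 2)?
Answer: 39048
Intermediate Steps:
Y = 7744 (Y = Pow(-88, 2) = 7744)
a = 2107
Add(Add(Y, w), a) = Add(Add(7744, 29197), 2107) = Add(36941, 2107) = 39048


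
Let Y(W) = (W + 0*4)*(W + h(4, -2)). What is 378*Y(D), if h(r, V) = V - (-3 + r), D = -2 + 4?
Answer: -756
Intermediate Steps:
D = 2
h(r, V) = 3 + V - r (h(r, V) = V + (3 - r) = 3 + V - r)
Y(W) = W*(-3 + W) (Y(W) = (W + 0*4)*(W + (3 - 2 - 1*4)) = (W + 0)*(W + (3 - 2 - 4)) = W*(W - 3) = W*(-3 + W))
378*Y(D) = 378*(2*(-3 + 2)) = 378*(2*(-1)) = 378*(-2) = -756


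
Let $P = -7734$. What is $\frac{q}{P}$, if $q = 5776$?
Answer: $- \frac{2888}{3867} \approx -0.74683$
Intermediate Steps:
$\frac{q}{P} = \frac{5776}{-7734} = 5776 \left(- \frac{1}{7734}\right) = - \frac{2888}{3867}$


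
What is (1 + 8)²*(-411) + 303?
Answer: -32988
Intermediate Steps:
(1 + 8)²*(-411) + 303 = 9²*(-411) + 303 = 81*(-411) + 303 = -33291 + 303 = -32988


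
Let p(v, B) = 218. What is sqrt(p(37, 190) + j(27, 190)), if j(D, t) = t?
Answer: 2*sqrt(102) ≈ 20.199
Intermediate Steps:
sqrt(p(37, 190) + j(27, 190)) = sqrt(218 + 190) = sqrt(408) = 2*sqrt(102)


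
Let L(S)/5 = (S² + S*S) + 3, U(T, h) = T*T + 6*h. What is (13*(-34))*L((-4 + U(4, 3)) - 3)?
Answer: -3228810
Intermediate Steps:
U(T, h) = T² + 6*h
L(S) = 15 + 10*S² (L(S) = 5*((S² + S*S) + 3) = 5*((S² + S²) + 3) = 5*(2*S² + 3) = 5*(3 + 2*S²) = 15 + 10*S²)
(13*(-34))*L((-4 + U(4, 3)) - 3) = (13*(-34))*(15 + 10*((-4 + (4² + 6*3)) - 3)²) = -442*(15 + 10*((-4 + (16 + 18)) - 3)²) = -442*(15 + 10*((-4 + 34) - 3)²) = -442*(15 + 10*(30 - 3)²) = -442*(15 + 10*27²) = -442*(15 + 10*729) = -442*(15 + 7290) = -442*7305 = -3228810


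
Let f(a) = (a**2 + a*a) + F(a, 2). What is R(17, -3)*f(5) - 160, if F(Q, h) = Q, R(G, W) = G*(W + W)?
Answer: -5770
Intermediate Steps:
R(G, W) = 2*G*W (R(G, W) = G*(2*W) = 2*G*W)
f(a) = a + 2*a**2 (f(a) = (a**2 + a*a) + a = (a**2 + a**2) + a = 2*a**2 + a = a + 2*a**2)
R(17, -3)*f(5) - 160 = (2*17*(-3))*(5*(1 + 2*5)) - 160 = -510*(1 + 10) - 160 = -510*11 - 160 = -102*55 - 160 = -5610 - 160 = -5770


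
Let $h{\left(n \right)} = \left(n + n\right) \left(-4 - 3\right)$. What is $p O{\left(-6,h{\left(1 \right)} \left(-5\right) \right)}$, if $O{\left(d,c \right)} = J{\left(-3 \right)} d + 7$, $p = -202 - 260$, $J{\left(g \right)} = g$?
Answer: $-11550$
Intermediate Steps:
$h{\left(n \right)} = - 14 n$ ($h{\left(n \right)} = 2 n \left(-7\right) = - 14 n$)
$p = -462$ ($p = -202 - 260 = -462$)
$O{\left(d,c \right)} = 7 - 3 d$ ($O{\left(d,c \right)} = - 3 d + 7 = 7 - 3 d$)
$p O{\left(-6,h{\left(1 \right)} \left(-5\right) \right)} = - 462 \left(7 - -18\right) = - 462 \left(7 + 18\right) = \left(-462\right) 25 = -11550$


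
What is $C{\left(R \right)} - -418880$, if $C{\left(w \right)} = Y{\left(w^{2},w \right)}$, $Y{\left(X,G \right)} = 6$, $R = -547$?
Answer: $418886$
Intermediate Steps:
$C{\left(w \right)} = 6$
$C{\left(R \right)} - -418880 = 6 - -418880 = 6 + 418880 = 418886$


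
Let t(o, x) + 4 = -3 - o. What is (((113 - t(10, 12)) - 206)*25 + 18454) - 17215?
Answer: -661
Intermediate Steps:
t(o, x) = -7 - o (t(o, x) = -4 + (-3 - o) = -7 - o)
(((113 - t(10, 12)) - 206)*25 + 18454) - 17215 = (((113 - (-7 - 1*10)) - 206)*25 + 18454) - 17215 = (((113 - (-7 - 10)) - 206)*25 + 18454) - 17215 = (((113 - 1*(-17)) - 206)*25 + 18454) - 17215 = (((113 + 17) - 206)*25 + 18454) - 17215 = ((130 - 206)*25 + 18454) - 17215 = (-76*25 + 18454) - 17215 = (-1900 + 18454) - 17215 = 16554 - 17215 = -661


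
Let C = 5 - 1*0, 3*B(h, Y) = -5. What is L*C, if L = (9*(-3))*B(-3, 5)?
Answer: 225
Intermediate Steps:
B(h, Y) = -5/3 (B(h, Y) = (⅓)*(-5) = -5/3)
C = 5 (C = 5 + 0 = 5)
L = 45 (L = (9*(-3))*(-5/3) = -27*(-5/3) = 45)
L*C = 45*5 = 225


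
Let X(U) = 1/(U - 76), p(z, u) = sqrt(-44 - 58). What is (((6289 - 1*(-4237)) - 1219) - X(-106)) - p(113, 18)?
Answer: 1693875/182 - I*sqrt(102) ≈ 9307.0 - 10.1*I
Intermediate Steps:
p(z, u) = I*sqrt(102) (p(z, u) = sqrt(-102) = I*sqrt(102))
X(U) = 1/(-76 + U)
(((6289 - 1*(-4237)) - 1219) - X(-106)) - p(113, 18) = (((6289 - 1*(-4237)) - 1219) - 1/(-76 - 106)) - I*sqrt(102) = (((6289 + 4237) - 1219) - 1/(-182)) - I*sqrt(102) = ((10526 - 1219) - 1*(-1/182)) - I*sqrt(102) = (9307 + 1/182) - I*sqrt(102) = 1693875/182 - I*sqrt(102)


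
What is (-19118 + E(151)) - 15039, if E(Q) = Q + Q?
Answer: -33855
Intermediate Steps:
E(Q) = 2*Q
(-19118 + E(151)) - 15039 = (-19118 + 2*151) - 15039 = (-19118 + 302) - 15039 = -18816 - 15039 = -33855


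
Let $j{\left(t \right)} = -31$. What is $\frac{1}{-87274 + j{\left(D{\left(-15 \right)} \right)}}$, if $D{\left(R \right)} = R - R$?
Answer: $- \frac{1}{87305} \approx -1.1454 \cdot 10^{-5}$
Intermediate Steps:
$D{\left(R \right)} = 0$
$\frac{1}{-87274 + j{\left(D{\left(-15 \right)} \right)}} = \frac{1}{-87274 - 31} = \frac{1}{-87305} = - \frac{1}{87305}$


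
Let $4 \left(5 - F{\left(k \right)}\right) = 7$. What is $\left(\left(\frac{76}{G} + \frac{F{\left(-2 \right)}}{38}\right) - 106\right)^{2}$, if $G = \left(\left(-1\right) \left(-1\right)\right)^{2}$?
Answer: $\frac{20675209}{23104} \approx 894.88$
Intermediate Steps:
$F{\left(k \right)} = \frac{13}{4}$ ($F{\left(k \right)} = 5 - \frac{7}{4} = \frac{13}{4}$)
$G = 1$ ($G = 1^{2} = 1$)
$\left(\left(\frac{76}{G} + \frac{F{\left(-2 \right)}}{38}\right) - 106\right)^{2} = \left(\left(\frac{76}{1} + \frac{13}{4 \cdot 38}\right) - 106\right)^{2} = \left(\left(76 \cdot 1 + \frac{13}{4} \cdot \frac{1}{38}\right) - 106\right)^{2} = \left(\left(76 + \frac{13}{152}\right) - 106\right)^{2} = \left(\frac{11565}{152} - 106\right)^{2} = \left(- \frac{4547}{152}\right)^{2} = \frac{20675209}{23104}$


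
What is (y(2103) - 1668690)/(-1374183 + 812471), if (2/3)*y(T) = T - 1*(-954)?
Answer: 3328209/1123424 ≈ 2.9626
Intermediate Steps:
y(T) = 1431 + 3*T/2 (y(T) = 3*(T - 1*(-954))/2 = 3*(T + 954)/2 = 3*(954 + T)/2 = 1431 + 3*T/2)
(y(2103) - 1668690)/(-1374183 + 812471) = ((1431 + (3/2)*2103) - 1668690)/(-1374183 + 812471) = ((1431 + 6309/2) - 1668690)/(-561712) = (9171/2 - 1668690)*(-1/561712) = -3328209/2*(-1/561712) = 3328209/1123424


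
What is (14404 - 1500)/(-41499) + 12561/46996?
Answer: -85167445/1950287004 ≈ -0.043669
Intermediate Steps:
(14404 - 1500)/(-41499) + 12561/46996 = 12904*(-1/41499) + 12561*(1/46996) = -12904/41499 + 12561/46996 = -85167445/1950287004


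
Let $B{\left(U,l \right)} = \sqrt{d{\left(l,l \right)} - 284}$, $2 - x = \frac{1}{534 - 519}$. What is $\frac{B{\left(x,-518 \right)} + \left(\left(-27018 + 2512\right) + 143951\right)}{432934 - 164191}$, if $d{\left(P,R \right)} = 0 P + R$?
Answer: $\frac{39815}{89581} + \frac{i \sqrt{802}}{268743} \approx 0.44446 + 0.00010538 i$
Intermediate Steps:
$d{\left(P,R \right)} = R$ ($d{\left(P,R \right)} = 0 + R = R$)
$x = \frac{29}{15}$ ($x = 2 - \frac{1}{534 - 519} = 2 - \frac{1}{15} = \frac{29}{15} \approx 1.9333$)
$B{\left(U,l \right)} = \sqrt{-284 + l}$ ($B{\left(U,l \right)} = \sqrt{l - 284} = \sqrt{-284 + l}$)
$\frac{B{\left(x,-518 \right)} + \left(\left(-27018 + 2512\right) + 143951\right)}{432934 - 164191} = \frac{\sqrt{-284 - 518} + \left(\left(-27018 + 2512\right) + 143951\right)}{432934 - 164191} = \frac{\sqrt{-802} + \left(-24506 + 143951\right)}{268743} = \left(i \sqrt{802} + 119445\right) \frac{1}{268743} = \left(119445 + i \sqrt{802}\right) \frac{1}{268743} = \frac{39815}{89581} + \frac{i \sqrt{802}}{268743}$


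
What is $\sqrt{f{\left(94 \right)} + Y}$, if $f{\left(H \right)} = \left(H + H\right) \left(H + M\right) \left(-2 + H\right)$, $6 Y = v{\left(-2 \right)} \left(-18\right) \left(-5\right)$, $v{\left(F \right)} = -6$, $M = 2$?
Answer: $\sqrt{1660326} \approx 1288.5$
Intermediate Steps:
$Y = -90$ ($Y = \frac{\left(-6\right) \left(-18\right) \left(-5\right)}{6} = \frac{108 \left(-5\right)}{6} = \frac{1}{6} \left(-540\right) = -90$)
$f{\left(H \right)} = 2 H \left(-2 + H\right) \left(2 + H\right)$ ($f{\left(H \right)} = \left(H + H\right) \left(H + 2\right) \left(-2 + H\right) = 2 H \left(2 + H\right) \left(-2 + H\right) = 2 H \left(-2 + H\right) \left(2 + H\right)$)
$\sqrt{f{\left(94 \right)} + Y} = \sqrt{2 \cdot 94 \left(-4 + 94^{2}\right) - 90} = \sqrt{2 \cdot 94 \left(-4 + 8836\right) - 90} = \sqrt{2 \cdot 94 \cdot 8832 - 90} = \sqrt{1660416 - 90} = \sqrt{1660326}$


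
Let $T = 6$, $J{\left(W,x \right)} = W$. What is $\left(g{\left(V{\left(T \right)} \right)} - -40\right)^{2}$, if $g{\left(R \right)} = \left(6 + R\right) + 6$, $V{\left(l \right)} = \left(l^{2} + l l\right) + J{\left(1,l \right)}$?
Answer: $15625$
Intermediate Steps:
$V{\left(l \right)} = 1 + 2 l^{2}$ ($V{\left(l \right)} = \left(l^{2} + l l\right) + 1 = \left(l^{2} + l^{2}\right) + 1 = 2 l^{2} + 1 = 1 + 2 l^{2}$)
$g{\left(R \right)} = 12 + R$
$\left(g{\left(V{\left(T \right)} \right)} - -40\right)^{2} = \left(\left(12 + \left(1 + 2 \cdot 6^{2}\right)\right) - -40\right)^{2} = \left(\left(12 + \left(1 + 2 \cdot 36\right)\right) + 40\right)^{2} = \left(\left(12 + \left(1 + 72\right)\right) + 40\right)^{2} = \left(\left(12 + 73\right) + 40\right)^{2} = \left(85 + 40\right)^{2} = 125^{2} = 15625$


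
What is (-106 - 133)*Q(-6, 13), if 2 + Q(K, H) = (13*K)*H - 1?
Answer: 243063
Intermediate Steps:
Q(K, H) = -3 + 13*H*K (Q(K, H) = -2 + ((13*K)*H - 1) = -2 + (13*H*K - 1) = -2 + (-1 + 13*H*K) = -3 + 13*H*K)
(-106 - 133)*Q(-6, 13) = (-106 - 133)*(-3 + 13*13*(-6)) = -239*(-3 - 1014) = -239*(-1017) = 243063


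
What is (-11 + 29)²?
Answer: 324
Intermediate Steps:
(-11 + 29)² = 18² = 324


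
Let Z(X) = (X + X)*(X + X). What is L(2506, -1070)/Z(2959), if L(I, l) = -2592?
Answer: -648/8755681 ≈ -7.4009e-5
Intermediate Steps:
Z(X) = 4*X² (Z(X) = (2*X)*(2*X) = 4*X²)
L(2506, -1070)/Z(2959) = -2592/(4*2959²) = -2592/(4*8755681) = -2592/35022724 = -2592*1/35022724 = -648/8755681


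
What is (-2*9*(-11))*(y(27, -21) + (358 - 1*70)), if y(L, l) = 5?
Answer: 58014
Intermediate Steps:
(-2*9*(-11))*(y(27, -21) + (358 - 1*70)) = (-2*9*(-11))*(5 + (358 - 1*70)) = (-18*(-11))*(5 + (358 - 70)) = 198*(5 + 288) = 198*293 = 58014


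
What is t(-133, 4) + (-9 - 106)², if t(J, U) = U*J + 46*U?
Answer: 12877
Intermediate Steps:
t(J, U) = 46*U + J*U (t(J, U) = J*U + 46*U = 46*U + J*U)
t(-133, 4) + (-9 - 106)² = 4*(46 - 133) + (-9 - 106)² = 4*(-87) + (-115)² = -348 + 13225 = 12877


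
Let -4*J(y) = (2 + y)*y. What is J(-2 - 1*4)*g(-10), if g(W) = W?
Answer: 60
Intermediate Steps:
J(y) = -y*(2 + y)/4 (J(y) = -(2 + y)*y/4 = -y*(2 + y)/4)
J(-2 - 1*4)*g(-10) = -(-2 - 1*4)*(2 + (-2 - 1*4))/4*(-10) = -(-2 - 4)*(2 + (-2 - 4))/4*(-10) = -1/4*(-6)*(2 - 6)*(-10) = -1/4*(-6)*(-4)*(-10) = -6*(-10) = 60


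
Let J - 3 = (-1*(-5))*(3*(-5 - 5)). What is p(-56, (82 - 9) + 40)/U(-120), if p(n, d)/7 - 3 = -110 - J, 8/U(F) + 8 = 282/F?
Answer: -1449/4 ≈ -362.25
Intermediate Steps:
J = -147 (J = 3 + (-1*(-5))*(3*(-5 - 5)) = 3 + 5*(3*(-10)) = 3 + 5*(-30) = 3 - 150 = -147)
U(F) = 8/(-8 + 282/F)
p(n, d) = 280 (p(n, d) = 21 + 7*(-110 - 1*(-147)) = 21 + 7*(-110 + 147) = 21 + 7*37 = 21 + 259 = 280)
p(-56, (82 - 9) + 40)/U(-120) = 280/((-4*(-120)/(-141 + 4*(-120)))) = 280/((-4*(-120)/(-141 - 480))) = 280/((-4*(-120)/(-621))) = 280/((-4*(-120)*(-1/621))) = 280/(-160/207) = 280*(-207/160) = -1449/4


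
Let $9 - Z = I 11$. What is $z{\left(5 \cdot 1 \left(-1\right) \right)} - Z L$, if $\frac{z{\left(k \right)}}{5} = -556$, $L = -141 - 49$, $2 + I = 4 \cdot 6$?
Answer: $-47050$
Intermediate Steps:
$I = 22$ ($I = -2 + 4 \cdot 6 = -2 + 24 = 22$)
$Z = -233$ ($Z = 9 - 22 \cdot 11 = 9 - 242 = -233$)
$L = -190$
$z{\left(k \right)} = -2780$ ($z{\left(k \right)} = 5 \left(-556\right) = -2780$)
$z{\left(5 \cdot 1 \left(-1\right) \right)} - Z L = -2780 - \left(-233\right) \left(-190\right) = -2780 - 44270 = -47050$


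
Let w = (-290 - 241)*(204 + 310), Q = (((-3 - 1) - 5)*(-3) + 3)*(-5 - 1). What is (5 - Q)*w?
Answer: -50492790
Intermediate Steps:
Q = -180 (Q = ((-4 - 5)*(-3) + 3)*(-6) = (-9*(-3) + 3)*(-6) = (27 + 3)*(-6) = 30*(-6) = -180)
w = -272934 (w = -531*514 = -272934)
(5 - Q)*w = (5 - 1*(-180))*(-272934) = (5 + 180)*(-272934) = 185*(-272934) = -50492790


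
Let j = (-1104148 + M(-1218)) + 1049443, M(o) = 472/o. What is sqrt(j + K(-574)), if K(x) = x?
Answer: I*sqrt(20502074523)/609 ≈ 235.12*I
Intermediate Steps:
j = -33315581/609 (j = (-1104148 + 472/(-1218)) + 1049443 = (-1104148 + 472*(-1/1218)) + 1049443 = (-1104148 - 236/609) + 1049443 = -672426368/609 + 1049443 = -33315581/609 ≈ -54705.)
sqrt(j + K(-574)) = sqrt(-33315581/609 - 574) = sqrt(-33665147/609) = I*sqrt(20502074523)/609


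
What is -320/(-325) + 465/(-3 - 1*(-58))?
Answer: 6749/715 ≈ 9.4392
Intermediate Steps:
-320/(-325) + 465/(-3 - 1*(-58)) = -320*(-1/325) + 465/(-3 + 58) = 64/65 + 465/55 = 64/65 + 465*(1/55) = 64/65 + 93/11 = 6749/715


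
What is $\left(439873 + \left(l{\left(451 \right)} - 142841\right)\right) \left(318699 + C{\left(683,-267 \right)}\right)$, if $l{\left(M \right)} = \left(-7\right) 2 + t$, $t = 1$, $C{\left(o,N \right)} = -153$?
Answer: $94614214374$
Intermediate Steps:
$l{\left(M \right)} = -13$ ($l{\left(M \right)} = \left(-7\right) 2 + 1 = -14 + 1 = -13$)
$\left(439873 + \left(l{\left(451 \right)} - 142841\right)\right) \left(318699 + C{\left(683,-267 \right)}\right) = \left(439873 - 142854\right) \left(318699 - 153\right) = \left(439873 - 142854\right) 318546 = 297019 \cdot 318546 = 94614214374$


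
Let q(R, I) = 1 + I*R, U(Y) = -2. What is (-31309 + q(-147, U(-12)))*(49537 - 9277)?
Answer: -1248623640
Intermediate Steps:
(-31309 + q(-147, U(-12)))*(49537 - 9277) = (-31309 + (1 - 2*(-147)))*(49537 - 9277) = (-31309 + (1 + 294))*40260 = (-31309 + 295)*40260 = -31014*40260 = -1248623640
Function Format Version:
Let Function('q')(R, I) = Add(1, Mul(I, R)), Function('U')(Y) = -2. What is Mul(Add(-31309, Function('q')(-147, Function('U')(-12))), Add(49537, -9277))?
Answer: -1248623640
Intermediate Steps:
Mul(Add(-31309, Function('q')(-147, Function('U')(-12))), Add(49537, -9277)) = Mul(Add(-31309, Add(1, Mul(-2, -147))), Add(49537, -9277)) = Mul(Add(-31309, Add(1, 294)), 40260) = Mul(Add(-31309, 295), 40260) = Mul(-31014, 40260) = -1248623640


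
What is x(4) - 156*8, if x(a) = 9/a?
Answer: -4983/4 ≈ -1245.8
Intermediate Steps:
x(4) - 156*8 = 9/4 - 156*8 = 9*(¼) - 1248 = 9/4 - 1248 = -4983/4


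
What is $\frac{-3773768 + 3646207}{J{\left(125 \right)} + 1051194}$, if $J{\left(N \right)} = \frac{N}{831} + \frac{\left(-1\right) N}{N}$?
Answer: $- \frac{15143313}{124791644} \approx -0.12135$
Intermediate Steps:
$J{\left(N \right)} = -1 + \frac{N}{831}$ ($J{\left(N \right)} = N \frac{1}{831} - 1 = \frac{N}{831} - 1 = -1 + \frac{N}{831}$)
$\frac{-3773768 + 3646207}{J{\left(125 \right)} + 1051194} = \frac{-3773768 + 3646207}{\left(-1 + \frac{1}{831} \cdot 125\right) + 1051194} = - \frac{127561}{\left(-1 + \frac{125}{831}\right) + 1051194} = - \frac{127561}{- \frac{706}{831} + 1051194} = - \frac{127561}{\frac{873541508}{831}} = \left(-127561\right) \frac{831}{873541508} = - \frac{15143313}{124791644}$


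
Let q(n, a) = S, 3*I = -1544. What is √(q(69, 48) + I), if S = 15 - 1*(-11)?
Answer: I*√4398/3 ≈ 22.106*I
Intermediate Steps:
I = -1544/3 (I = (⅓)*(-1544) = -1544/3 ≈ -514.67)
S = 26 (S = 15 + 11 = 26)
q(n, a) = 26
√(q(69, 48) + I) = √(26 - 1544/3) = √(-1466/3) = I*√4398/3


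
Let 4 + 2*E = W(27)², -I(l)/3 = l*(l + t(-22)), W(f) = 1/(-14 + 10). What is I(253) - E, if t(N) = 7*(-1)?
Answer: -5974785/32 ≈ -1.8671e+5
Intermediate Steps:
W(f) = -¼ (W(f) = 1/(-4) = -¼)
t(N) = -7
I(l) = -3*l*(-7 + l) (I(l) = -3*l*(l - 7) = -3*l*(-7 + l))
E = -63/32 (E = -2 + (-¼)²/2 = -2 + (½)*(1/16) = -2 + 1/32 = -63/32 ≈ -1.9688)
I(253) - E = 3*253*(7 - 1*253) - 1*(-63/32) = 3*253*(7 - 253) + 63/32 = 3*253*(-246) + 63/32 = -186714 + 63/32 = -5974785/32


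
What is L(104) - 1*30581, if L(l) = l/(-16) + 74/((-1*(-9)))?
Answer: -550427/18 ≈ -30579.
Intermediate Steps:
L(l) = 74/9 - l/16 (L(l) = l*(-1/16) + 74/9 = -l/16 + 74*(⅑) = -l/16 + 74/9 = 74/9 - l/16)
L(104) - 1*30581 = (74/9 - 1/16*104) - 1*30581 = (74/9 - 13/2) - 30581 = 31/18 - 30581 = -550427/18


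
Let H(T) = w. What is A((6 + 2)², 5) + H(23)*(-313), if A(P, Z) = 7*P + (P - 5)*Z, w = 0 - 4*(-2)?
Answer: -1761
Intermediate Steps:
w = 8 (w = 0 + 8 = 8)
H(T) = 8
A(P, Z) = 7*P + Z*(-5 + P) (A(P, Z) = 7*P + (-5 + P)*Z = 7*P + Z*(-5 + P))
A((6 + 2)², 5) + H(23)*(-313) = (-5*5 + 7*(6 + 2)² + (6 + 2)²*5) + 8*(-313) = (-25 + 7*8² + 8²*5) - 2504 = (-25 + 7*64 + 64*5) - 2504 = (-25 + 448 + 320) - 2504 = 743 - 2504 = -1761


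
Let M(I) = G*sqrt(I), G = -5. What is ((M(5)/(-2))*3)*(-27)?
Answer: -405*sqrt(5)/2 ≈ -452.80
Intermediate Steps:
M(I) = -5*sqrt(I)
((M(5)/(-2))*3)*(-27) = ((-5*sqrt(5)/(-2))*3)*(-27) = ((-5*sqrt(5)*(-1/2))*3)*(-27) = ((5*sqrt(5)/2)*3)*(-27) = (15*sqrt(5)/2)*(-27) = -405*sqrt(5)/2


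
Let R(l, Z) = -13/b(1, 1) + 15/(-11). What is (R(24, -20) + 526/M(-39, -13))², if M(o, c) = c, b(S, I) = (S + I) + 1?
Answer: 392119204/184041 ≈ 2130.6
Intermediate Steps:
b(S, I) = 1 + I + S (b(S, I) = (I + S) + 1 = 1 + I + S)
R(l, Z) = -188/33 (R(l, Z) = -13/(1 + 1 + 1) + 15/(-11) = -13/3 + 15*(-1/11) = -13*⅓ - 15/11 = -13/3 - 15/11 = -188/33)
(R(24, -20) + 526/M(-39, -13))² = (-188/33 + 526/(-13))² = (-188/33 + 526*(-1/13))² = (-188/33 - 526/13)² = (-19802/429)² = 392119204/184041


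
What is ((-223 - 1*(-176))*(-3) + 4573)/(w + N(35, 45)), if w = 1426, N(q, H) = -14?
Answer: 2357/706 ≈ 3.3385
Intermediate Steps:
((-223 - 1*(-176))*(-3) + 4573)/(w + N(35, 45)) = ((-223 - 1*(-176))*(-3) + 4573)/(1426 - 14) = ((-223 + 176)*(-3) + 4573)/1412 = (-47*(-3) + 4573)*(1/1412) = (141 + 4573)*(1/1412) = 4714*(1/1412) = 2357/706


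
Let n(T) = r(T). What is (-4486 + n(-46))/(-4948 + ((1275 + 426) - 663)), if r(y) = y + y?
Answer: 2289/1955 ≈ 1.1708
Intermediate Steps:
r(y) = 2*y
n(T) = 2*T
(-4486 + n(-46))/(-4948 + ((1275 + 426) - 663)) = (-4486 + 2*(-46))/(-4948 + ((1275 + 426) - 663)) = (-4486 - 92)/(-4948 + (1701 - 663)) = -4578/(-4948 + 1038) = -4578/(-3910) = -4578*(-1/3910) = 2289/1955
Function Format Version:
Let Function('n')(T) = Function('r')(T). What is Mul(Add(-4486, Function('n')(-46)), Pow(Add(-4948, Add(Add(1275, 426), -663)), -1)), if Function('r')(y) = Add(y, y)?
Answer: Rational(2289, 1955) ≈ 1.1708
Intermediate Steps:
Function('r')(y) = Mul(2, y)
Function('n')(T) = Mul(2, T)
Mul(Add(-4486, Function('n')(-46)), Pow(Add(-4948, Add(Add(1275, 426), -663)), -1)) = Mul(Add(-4486, Mul(2, -46)), Pow(Add(-4948, Add(Add(1275, 426), -663)), -1)) = Mul(Add(-4486, -92), Pow(Add(-4948, Add(1701, -663)), -1)) = Mul(-4578, Pow(Add(-4948, 1038), -1)) = Mul(-4578, Pow(-3910, -1)) = Mul(-4578, Rational(-1, 3910)) = Rational(2289, 1955)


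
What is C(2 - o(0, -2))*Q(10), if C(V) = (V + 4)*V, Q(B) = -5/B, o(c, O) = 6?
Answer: 0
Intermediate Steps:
C(V) = V*(4 + V) (C(V) = (4 + V)*V = V*(4 + V))
C(2 - o(0, -2))*Q(10) = ((2 - 1*6)*(4 + (2 - 1*6)))*(-5/10) = ((2 - 6)*(4 + (2 - 6)))*(-5*⅒) = -4*(4 - 4)*(-½) = -4*0*(-½) = 0*(-½) = 0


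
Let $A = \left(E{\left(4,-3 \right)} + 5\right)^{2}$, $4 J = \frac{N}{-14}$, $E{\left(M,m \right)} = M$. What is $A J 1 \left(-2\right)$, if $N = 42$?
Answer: $\frac{243}{2} \approx 121.5$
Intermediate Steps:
$J = - \frac{3}{4}$ ($J = \frac{42 \frac{1}{-14}}{4} = \frac{42 \left(- \frac{1}{14}\right)}{4} = \frac{1}{4} \left(-3\right) = - \frac{3}{4} \approx -0.75$)
$A = 81$ ($A = \left(4 + 5\right)^{2} = 9^{2} = 81$)
$A J 1 \left(-2\right) = 81 \left(- \frac{3}{4}\right) 1 \left(-2\right) = \left(- \frac{243}{4}\right) \left(-2\right) = \frac{243}{2}$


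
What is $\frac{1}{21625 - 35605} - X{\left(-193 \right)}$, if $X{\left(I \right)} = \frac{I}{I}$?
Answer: $- \frac{13981}{13980} \approx -1.0001$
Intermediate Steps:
$X{\left(I \right)} = 1$
$\frac{1}{21625 - 35605} - X{\left(-193 \right)} = \frac{1}{21625 - 35605} - 1 = \frac{1}{-13980} - 1 = - \frac{1}{13980} - 1 = - \frac{13981}{13980}$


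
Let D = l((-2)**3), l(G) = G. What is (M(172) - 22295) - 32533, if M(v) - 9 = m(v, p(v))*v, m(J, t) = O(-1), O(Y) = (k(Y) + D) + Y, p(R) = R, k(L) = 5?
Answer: -55507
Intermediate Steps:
D = -8 (D = (-2)**3 = -8)
O(Y) = -3 + Y (O(Y) = (5 - 8) + Y = -3 + Y)
m(J, t) = -4 (m(J, t) = -3 - 1 = -4)
M(v) = 9 - 4*v
(M(172) - 22295) - 32533 = ((9 - 4*172) - 22295) - 32533 = ((9 - 688) - 22295) - 32533 = (-679 - 22295) - 32533 = -22974 - 32533 = -55507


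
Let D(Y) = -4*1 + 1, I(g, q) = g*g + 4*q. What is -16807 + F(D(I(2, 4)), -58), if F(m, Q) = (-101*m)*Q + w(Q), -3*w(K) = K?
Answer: -103085/3 ≈ -34362.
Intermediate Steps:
I(g, q) = g² + 4*q
w(K) = -K/3
D(Y) = -3 (D(Y) = -4 + 1 = -3)
F(m, Q) = -Q/3 - 101*Q*m (F(m, Q) = (-101*m)*Q - Q/3 = -101*Q*m - Q/3 = -Q/3 - 101*Q*m)
-16807 + F(D(I(2, 4)), -58) = -16807 + (⅓)*(-58)*(-1 - 303*(-3)) = -16807 + (⅓)*(-58)*(-1 + 909) = -16807 + (⅓)*(-58)*908 = -16807 - 52664/3 = -103085/3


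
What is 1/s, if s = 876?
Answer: 1/876 ≈ 0.0011416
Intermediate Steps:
1/s = 1/876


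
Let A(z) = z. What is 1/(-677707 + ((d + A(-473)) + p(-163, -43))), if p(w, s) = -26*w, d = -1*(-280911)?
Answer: -1/393031 ≈ -2.5443e-6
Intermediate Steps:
d = 280911
1/(-677707 + ((d + A(-473)) + p(-163, -43))) = 1/(-677707 + ((280911 - 473) - 26*(-163))) = 1/(-677707 + (280438 + 4238)) = 1/(-677707 + 284676) = 1/(-393031) = -1/393031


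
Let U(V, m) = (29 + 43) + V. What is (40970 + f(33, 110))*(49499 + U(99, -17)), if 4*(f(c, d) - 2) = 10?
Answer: 2035203415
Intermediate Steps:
f(c, d) = 9/2 (f(c, d) = 2 + (¼)*10 = 2 + 5/2 = 9/2)
U(V, m) = 72 + V
(40970 + f(33, 110))*(49499 + U(99, -17)) = (40970 + 9/2)*(49499 + (72 + 99)) = 81949*(49499 + 171)/2 = (81949/2)*49670 = 2035203415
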